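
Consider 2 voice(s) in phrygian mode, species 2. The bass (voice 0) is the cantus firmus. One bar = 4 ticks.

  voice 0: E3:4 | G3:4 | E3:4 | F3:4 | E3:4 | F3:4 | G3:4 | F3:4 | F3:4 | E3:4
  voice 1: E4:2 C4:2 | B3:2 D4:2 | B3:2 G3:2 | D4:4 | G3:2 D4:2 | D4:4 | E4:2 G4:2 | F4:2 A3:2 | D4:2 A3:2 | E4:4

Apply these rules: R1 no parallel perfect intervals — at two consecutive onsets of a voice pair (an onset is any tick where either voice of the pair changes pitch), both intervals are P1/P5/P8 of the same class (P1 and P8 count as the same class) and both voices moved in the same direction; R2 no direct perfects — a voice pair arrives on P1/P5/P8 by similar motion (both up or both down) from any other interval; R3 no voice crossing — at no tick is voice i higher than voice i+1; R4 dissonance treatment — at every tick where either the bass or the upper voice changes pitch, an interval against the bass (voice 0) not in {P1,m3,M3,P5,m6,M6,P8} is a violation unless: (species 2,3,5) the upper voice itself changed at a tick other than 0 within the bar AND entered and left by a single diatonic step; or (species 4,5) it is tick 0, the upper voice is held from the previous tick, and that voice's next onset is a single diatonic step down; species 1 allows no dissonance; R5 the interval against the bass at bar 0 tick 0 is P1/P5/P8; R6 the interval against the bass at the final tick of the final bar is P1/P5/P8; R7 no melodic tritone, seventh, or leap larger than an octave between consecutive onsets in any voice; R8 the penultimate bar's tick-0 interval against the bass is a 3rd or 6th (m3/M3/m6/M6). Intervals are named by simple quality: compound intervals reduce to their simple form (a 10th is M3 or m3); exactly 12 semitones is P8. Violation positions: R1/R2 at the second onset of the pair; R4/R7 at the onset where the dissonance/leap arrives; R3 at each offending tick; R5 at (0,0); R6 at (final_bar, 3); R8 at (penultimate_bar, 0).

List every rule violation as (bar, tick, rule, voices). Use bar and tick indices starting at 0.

(2, 0, R1, (0, 1))
(4, 2, R4, (0, 1))
(7, 0, R1, (0, 1))

bar 0: v0=E3 v1=E4 downbeat P8
bar 1: v0=G3 v1=B3 downbeat M3
bar 2: v0=E3 v1=B3 downbeat P5
bar 3: v0=F3 v1=D4 downbeat M6
bar 4: v0=E3 v1=G3 downbeat m3
bar 5: v0=F3 v1=D4 downbeat M6
bar 6: v0=G3 v1=E4 downbeat M6
bar 7: v0=F3 v1=F4 downbeat P8
bar 8: v0=F3 v1=D4 downbeat M6
bar 9: v0=E3 v1=E4 downbeat P8
  -> R1 @ bar 2 tick 0 v(0, 1): G3/D4 P5 -> E3/B3 P5 similar
  -> R4 @ bar 4 tick 2 v(0, 1): E3/D4 m7 untreated
  -> R1 @ bar 7 tick 0 v(0, 1): G3/G4 P8 -> F3/F4 P8 similar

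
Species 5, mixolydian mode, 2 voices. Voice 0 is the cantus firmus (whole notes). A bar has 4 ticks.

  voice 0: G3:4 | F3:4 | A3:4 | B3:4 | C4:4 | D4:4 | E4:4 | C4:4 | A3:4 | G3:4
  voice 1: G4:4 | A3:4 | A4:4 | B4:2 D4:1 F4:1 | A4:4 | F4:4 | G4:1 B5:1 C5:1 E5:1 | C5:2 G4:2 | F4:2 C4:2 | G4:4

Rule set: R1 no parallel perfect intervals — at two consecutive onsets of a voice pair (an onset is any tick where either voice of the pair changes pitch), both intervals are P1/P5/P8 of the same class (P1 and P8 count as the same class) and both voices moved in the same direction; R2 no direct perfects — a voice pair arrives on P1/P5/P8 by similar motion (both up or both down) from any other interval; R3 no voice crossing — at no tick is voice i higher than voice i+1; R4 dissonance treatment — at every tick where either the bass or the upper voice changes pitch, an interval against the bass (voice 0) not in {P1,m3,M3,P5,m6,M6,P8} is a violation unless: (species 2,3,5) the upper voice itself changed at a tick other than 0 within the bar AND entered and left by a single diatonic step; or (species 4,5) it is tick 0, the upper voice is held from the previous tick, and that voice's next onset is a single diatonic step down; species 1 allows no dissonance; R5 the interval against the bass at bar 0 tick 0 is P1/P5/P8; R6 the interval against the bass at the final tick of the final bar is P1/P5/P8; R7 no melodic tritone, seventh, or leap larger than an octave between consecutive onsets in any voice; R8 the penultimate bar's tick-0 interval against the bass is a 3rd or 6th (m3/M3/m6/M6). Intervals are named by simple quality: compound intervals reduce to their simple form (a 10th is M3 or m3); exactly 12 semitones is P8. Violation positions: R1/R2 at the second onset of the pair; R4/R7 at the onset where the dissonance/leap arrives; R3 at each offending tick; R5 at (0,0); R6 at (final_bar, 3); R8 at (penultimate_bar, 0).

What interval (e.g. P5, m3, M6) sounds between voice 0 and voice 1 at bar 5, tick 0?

voice 0=D4 voice 1=F4 -> m3

m3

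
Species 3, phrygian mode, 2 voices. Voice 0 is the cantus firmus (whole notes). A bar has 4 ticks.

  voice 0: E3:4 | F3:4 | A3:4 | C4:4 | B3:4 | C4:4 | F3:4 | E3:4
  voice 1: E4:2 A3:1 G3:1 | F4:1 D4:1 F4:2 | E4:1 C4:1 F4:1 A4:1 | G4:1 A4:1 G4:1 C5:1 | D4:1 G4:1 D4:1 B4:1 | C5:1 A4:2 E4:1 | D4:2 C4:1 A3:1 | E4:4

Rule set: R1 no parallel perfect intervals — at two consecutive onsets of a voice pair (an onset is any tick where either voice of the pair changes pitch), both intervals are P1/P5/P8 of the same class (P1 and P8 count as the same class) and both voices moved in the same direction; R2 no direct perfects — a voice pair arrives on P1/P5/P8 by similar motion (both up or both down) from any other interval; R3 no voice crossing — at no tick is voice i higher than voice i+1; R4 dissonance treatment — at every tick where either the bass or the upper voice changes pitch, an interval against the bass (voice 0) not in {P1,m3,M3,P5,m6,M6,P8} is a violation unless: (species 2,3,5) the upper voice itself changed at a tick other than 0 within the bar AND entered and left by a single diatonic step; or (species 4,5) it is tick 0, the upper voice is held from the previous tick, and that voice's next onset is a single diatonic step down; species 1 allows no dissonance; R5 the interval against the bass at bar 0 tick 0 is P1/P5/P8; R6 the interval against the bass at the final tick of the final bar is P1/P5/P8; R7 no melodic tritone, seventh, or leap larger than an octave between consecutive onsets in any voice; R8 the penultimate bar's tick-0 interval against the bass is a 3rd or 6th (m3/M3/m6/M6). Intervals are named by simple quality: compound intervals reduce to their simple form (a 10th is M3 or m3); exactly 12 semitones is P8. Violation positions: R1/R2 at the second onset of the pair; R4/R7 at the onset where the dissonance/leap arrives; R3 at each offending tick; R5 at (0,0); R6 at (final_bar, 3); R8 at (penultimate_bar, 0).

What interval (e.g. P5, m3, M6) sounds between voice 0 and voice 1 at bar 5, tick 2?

voice 0=C4 voice 1=A4 -> M6

M6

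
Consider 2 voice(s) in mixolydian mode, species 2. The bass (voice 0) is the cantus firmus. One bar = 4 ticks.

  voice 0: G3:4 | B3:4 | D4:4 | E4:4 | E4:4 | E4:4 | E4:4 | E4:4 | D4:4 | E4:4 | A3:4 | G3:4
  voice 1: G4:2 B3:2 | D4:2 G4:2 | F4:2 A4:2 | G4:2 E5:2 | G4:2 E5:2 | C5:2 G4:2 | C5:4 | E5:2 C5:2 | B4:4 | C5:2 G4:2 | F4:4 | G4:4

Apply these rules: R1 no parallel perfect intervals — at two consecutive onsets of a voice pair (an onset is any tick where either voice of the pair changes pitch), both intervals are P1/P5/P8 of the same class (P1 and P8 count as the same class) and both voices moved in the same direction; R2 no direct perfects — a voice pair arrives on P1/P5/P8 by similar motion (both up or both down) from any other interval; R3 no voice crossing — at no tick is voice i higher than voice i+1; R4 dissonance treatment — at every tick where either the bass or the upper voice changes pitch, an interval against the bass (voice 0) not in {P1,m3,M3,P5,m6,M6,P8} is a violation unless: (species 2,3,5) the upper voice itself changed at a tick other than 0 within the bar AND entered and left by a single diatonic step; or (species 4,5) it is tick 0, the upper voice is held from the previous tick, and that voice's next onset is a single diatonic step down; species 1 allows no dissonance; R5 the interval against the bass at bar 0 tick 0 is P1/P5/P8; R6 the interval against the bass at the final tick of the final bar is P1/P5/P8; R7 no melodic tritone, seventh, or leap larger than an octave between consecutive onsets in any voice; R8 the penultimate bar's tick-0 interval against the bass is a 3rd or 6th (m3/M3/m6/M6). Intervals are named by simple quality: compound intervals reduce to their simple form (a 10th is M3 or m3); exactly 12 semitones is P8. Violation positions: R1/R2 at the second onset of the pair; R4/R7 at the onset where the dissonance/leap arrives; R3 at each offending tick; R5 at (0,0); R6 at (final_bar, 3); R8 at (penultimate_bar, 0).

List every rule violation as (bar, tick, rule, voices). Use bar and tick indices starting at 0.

No violations across 12 bars (G3..G3 vs G4..G4).

bar 0: v0=G3 v1=G4 downbeat P8
bar 1: v0=B3 v1=D4 downbeat m3
bar 2: v0=D4 v1=F4 downbeat m3
bar 3: v0=E4 v1=G4 downbeat m3
bar 4: v0=E4 v1=G4 downbeat m3
bar 5: v0=E4 v1=C5 downbeat m6
bar 6: v0=E4 v1=C5 downbeat m6
bar 7: v0=E4 v1=E5 downbeat P8
bar 8: v0=D4 v1=B4 downbeat M6
bar 9: v0=E4 v1=C5 downbeat m6
bar 10: v0=A3 v1=F4 downbeat m6
bar 11: v0=G3 v1=G4 downbeat P8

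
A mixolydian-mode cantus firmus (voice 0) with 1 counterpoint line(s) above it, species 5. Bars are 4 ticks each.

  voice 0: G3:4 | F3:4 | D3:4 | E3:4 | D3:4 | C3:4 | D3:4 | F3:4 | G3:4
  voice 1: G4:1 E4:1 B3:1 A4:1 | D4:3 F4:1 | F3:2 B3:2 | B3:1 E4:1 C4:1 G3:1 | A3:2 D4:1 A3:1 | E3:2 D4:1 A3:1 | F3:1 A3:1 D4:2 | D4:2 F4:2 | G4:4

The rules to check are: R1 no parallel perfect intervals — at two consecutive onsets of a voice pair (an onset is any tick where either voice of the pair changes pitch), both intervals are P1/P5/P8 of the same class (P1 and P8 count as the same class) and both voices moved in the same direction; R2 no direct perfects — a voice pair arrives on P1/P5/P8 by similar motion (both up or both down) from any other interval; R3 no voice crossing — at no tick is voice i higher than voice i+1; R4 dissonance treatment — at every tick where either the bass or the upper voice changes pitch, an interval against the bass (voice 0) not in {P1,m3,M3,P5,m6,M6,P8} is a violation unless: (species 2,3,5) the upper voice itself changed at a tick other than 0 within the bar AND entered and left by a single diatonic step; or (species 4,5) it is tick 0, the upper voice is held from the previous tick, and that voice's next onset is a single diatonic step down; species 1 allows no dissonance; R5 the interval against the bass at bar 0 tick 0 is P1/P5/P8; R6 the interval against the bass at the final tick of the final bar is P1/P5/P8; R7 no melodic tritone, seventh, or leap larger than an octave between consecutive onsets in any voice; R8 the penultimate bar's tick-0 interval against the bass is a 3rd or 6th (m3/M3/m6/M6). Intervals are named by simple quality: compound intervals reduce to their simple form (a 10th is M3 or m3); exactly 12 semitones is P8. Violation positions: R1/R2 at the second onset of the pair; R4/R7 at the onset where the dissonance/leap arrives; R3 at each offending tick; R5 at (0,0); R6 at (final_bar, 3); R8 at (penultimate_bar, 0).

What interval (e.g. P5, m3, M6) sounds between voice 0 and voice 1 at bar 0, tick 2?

M3

voice 0=G3 voice 1=B3 -> M3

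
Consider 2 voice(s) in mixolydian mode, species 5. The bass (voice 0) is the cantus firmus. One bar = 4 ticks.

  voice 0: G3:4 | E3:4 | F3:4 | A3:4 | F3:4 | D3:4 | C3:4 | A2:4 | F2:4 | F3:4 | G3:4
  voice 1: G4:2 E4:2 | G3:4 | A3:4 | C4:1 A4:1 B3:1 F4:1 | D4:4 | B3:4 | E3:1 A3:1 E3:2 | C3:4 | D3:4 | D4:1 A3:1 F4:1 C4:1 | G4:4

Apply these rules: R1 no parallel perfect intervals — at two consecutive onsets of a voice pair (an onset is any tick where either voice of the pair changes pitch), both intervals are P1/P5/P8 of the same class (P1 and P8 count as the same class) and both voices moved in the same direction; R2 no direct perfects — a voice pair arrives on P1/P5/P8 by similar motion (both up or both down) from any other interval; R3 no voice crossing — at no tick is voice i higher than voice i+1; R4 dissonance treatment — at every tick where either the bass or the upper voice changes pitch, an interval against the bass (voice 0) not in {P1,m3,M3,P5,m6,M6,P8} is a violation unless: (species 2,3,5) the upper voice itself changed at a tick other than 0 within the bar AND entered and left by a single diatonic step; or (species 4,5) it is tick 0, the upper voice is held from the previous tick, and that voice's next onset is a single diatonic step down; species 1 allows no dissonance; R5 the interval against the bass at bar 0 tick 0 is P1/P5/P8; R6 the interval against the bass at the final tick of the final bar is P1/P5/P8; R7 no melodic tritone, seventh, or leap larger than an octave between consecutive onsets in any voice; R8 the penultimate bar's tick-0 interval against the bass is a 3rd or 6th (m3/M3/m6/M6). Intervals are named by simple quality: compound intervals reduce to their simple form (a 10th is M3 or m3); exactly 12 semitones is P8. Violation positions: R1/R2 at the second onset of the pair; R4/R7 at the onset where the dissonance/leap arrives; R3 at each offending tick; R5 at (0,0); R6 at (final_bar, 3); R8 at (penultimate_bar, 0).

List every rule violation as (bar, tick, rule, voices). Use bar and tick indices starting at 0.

bar 0: v0=G3 v1=G4 downbeat P8
bar 1: v0=E3 v1=G3 downbeat m3
bar 2: v0=F3 v1=A3 downbeat M3
bar 3: v0=A3 v1=C4 downbeat m3
bar 4: v0=F3 v1=D4 downbeat M6
bar 5: v0=D3 v1=B3 downbeat M6
bar 6: v0=C3 v1=E3 downbeat M3
bar 7: v0=A2 v1=C3 downbeat m3
bar 8: v0=F2 v1=D3 downbeat M6
bar 9: v0=F3 v1=D4 downbeat M6
bar 10: v0=G3 v1=G4 downbeat P8
  -> R4 @ bar 3 tick 2 v(0, 1): A3/B3 M2 untreated
  -> R7 @ bar 3 tick 2 v(1,): A4->B3 leap 10st
  -> R7 @ bar 3 tick 3 v(1,): B3->F4 leap 6st
  -> R2 @ bar 10 tick 0 v(0, 1): F3/C4 P5 -> G3/G4 P8 similar

(3, 2, R4, (0, 1))
(3, 2, R7, (1,))
(3, 3, R7, (1,))
(10, 0, R2, (0, 1))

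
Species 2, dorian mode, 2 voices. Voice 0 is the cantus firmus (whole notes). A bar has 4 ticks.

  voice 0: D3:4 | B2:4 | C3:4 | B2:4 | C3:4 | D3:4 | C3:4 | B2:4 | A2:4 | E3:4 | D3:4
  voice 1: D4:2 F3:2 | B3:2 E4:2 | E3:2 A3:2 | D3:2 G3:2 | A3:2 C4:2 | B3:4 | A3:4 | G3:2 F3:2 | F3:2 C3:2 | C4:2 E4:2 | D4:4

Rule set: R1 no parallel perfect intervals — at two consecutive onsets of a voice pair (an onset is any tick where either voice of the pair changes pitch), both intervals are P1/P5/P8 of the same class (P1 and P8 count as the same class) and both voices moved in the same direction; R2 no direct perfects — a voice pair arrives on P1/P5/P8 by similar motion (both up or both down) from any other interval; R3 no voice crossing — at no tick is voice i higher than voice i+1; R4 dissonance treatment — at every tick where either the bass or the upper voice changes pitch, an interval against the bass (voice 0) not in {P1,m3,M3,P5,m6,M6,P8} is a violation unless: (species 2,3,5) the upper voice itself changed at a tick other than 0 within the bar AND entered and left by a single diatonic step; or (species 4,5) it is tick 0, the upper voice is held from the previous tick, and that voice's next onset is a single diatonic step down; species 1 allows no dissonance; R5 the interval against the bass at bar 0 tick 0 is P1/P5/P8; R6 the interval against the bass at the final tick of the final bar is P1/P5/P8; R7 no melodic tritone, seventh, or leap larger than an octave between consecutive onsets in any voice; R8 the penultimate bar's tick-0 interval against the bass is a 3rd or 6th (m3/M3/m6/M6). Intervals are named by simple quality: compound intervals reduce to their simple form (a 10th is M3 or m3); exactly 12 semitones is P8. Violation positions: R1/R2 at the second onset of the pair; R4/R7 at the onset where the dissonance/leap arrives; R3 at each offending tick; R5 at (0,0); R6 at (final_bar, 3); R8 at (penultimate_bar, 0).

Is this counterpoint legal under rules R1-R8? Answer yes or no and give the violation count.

No (4 violations)

bar 0: v0=D3 v1=D4 (P8)
bar 1: v0=B2 v1=B3 (P8)
bar 2: v0=C3 v1=E3 (M3)
bar 3: v0=B2 v1=D3 (m3)
bar 4: v0=C3 v1=A3 (M6)
bar 5: v0=D3 v1=B3 (M6)
bar 6: v0=C3 v1=A3 (M6)
bar 7: v0=B2 v1=G3 (m6)
bar 8: v0=A2 v1=F3 (m6)
bar 9: v0=E3 v1=C4 (m6)
bar 10: v0=D3 v1=D4 (P8)
  R7 @ bar1.0: F3->B3 leap 6st
  R4 @ bar1.2: B2/E4 P4 untreated
  R4 @ bar7.2: B2/F3 TT untreated
  R1 @ bar10.0: E3/E4 P8 -> D3/D4 P8 similar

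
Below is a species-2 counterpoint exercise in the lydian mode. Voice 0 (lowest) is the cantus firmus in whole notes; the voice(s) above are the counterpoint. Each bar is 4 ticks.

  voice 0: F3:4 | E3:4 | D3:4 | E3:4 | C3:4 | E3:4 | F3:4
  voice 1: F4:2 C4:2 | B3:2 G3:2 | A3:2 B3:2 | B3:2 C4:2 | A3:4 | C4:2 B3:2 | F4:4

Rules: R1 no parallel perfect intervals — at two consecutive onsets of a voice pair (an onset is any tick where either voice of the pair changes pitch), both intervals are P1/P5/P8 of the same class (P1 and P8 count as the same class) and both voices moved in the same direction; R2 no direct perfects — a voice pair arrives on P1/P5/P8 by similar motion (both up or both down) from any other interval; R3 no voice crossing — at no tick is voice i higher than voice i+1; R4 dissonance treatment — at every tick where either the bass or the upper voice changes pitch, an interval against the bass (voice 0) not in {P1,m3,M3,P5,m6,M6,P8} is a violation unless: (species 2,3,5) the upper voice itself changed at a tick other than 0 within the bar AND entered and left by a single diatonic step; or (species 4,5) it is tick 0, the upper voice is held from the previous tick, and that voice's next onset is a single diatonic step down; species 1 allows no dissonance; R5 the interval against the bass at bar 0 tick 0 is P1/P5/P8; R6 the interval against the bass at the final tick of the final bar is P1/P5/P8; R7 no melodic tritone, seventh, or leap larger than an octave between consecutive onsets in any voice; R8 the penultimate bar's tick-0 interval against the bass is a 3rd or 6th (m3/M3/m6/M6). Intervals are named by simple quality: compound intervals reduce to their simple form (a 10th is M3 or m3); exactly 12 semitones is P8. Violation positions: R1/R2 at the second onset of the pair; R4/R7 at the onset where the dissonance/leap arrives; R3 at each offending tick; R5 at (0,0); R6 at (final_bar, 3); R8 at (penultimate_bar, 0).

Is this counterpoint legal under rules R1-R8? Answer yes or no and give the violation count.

bar 0: v0=F3 v1=F4 (P8)
bar 1: v0=E3 v1=B3 (P5)
bar 2: v0=D3 v1=A3 (P5)
bar 3: v0=E3 v1=B3 (P5)
bar 4: v0=C3 v1=A3 (M6)
bar 5: v0=E3 v1=C4 (m6)
bar 6: v0=F3 v1=F4 (P8)
  R1 @ bar1.0: F3/C4 P5 -> E3/B3 P5 similar
  R2 @ bar6.0: E3/B3 P5 -> F3/F4 P8 similar
  R7 @ bar6.0: B3->F4 leap 6st

No (3 violations)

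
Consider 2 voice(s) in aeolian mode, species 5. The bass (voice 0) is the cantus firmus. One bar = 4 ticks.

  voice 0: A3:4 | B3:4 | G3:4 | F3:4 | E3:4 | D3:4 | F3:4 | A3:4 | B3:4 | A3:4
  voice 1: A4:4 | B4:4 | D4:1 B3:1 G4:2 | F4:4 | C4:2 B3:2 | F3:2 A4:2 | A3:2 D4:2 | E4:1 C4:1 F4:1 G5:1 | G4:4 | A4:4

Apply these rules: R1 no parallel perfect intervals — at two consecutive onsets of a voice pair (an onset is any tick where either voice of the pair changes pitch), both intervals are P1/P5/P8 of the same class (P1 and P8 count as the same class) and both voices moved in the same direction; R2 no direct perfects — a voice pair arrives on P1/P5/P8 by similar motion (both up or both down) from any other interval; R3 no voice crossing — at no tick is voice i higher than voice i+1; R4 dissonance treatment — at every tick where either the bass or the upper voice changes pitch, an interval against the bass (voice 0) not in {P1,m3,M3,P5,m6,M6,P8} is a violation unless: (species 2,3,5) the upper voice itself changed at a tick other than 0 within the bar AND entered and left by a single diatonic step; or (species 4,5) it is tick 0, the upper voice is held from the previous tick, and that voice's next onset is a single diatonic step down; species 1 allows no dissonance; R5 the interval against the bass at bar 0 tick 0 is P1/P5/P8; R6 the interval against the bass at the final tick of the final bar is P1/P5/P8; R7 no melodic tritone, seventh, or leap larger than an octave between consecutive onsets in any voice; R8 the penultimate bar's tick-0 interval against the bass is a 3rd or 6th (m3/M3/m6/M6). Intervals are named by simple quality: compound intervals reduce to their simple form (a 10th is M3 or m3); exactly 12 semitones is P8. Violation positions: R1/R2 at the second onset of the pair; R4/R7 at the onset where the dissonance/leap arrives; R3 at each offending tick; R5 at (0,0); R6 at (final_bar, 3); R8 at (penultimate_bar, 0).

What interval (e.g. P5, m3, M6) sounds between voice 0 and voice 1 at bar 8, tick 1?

m6

voice 0=B3 voice 1=G4 -> m6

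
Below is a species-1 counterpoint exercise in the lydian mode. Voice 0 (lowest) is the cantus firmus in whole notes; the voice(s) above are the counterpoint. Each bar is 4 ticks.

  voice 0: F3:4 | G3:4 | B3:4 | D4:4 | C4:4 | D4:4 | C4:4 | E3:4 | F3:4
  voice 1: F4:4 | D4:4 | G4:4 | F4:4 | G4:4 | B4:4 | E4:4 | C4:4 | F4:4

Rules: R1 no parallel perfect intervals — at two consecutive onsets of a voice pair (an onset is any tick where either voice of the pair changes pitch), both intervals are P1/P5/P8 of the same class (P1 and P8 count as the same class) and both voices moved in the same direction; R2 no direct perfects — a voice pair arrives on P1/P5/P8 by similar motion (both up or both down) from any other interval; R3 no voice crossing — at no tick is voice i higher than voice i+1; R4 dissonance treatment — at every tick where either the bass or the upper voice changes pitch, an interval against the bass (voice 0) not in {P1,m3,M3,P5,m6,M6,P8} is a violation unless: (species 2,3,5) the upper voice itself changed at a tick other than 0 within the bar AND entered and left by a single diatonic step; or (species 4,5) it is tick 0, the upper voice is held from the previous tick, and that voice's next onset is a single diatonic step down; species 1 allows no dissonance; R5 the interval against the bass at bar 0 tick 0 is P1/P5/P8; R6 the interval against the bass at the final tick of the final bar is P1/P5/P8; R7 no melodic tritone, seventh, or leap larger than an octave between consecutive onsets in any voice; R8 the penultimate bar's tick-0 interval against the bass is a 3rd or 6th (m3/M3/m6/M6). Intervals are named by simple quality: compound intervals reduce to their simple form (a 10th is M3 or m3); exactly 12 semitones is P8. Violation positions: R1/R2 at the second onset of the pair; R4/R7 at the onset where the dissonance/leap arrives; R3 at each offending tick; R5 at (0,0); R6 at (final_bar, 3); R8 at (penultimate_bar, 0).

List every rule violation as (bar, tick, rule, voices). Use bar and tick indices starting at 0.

bar 0: v0=F3 v1=F4 downbeat P8
bar 1: v0=G3 v1=D4 downbeat P5
bar 2: v0=B3 v1=G4 downbeat m6
bar 3: v0=D4 v1=F4 downbeat m3
bar 4: v0=C4 v1=G4 downbeat P5
bar 5: v0=D4 v1=B4 downbeat M6
bar 6: v0=C4 v1=E4 downbeat M3
bar 7: v0=E3 v1=C4 downbeat m6
bar 8: v0=F3 v1=F4 downbeat P8
  -> R2 @ bar 8 tick 0 v(0, 1): E3/C4 m6 -> F3/F4 P8 similar

(8, 0, R2, (0, 1))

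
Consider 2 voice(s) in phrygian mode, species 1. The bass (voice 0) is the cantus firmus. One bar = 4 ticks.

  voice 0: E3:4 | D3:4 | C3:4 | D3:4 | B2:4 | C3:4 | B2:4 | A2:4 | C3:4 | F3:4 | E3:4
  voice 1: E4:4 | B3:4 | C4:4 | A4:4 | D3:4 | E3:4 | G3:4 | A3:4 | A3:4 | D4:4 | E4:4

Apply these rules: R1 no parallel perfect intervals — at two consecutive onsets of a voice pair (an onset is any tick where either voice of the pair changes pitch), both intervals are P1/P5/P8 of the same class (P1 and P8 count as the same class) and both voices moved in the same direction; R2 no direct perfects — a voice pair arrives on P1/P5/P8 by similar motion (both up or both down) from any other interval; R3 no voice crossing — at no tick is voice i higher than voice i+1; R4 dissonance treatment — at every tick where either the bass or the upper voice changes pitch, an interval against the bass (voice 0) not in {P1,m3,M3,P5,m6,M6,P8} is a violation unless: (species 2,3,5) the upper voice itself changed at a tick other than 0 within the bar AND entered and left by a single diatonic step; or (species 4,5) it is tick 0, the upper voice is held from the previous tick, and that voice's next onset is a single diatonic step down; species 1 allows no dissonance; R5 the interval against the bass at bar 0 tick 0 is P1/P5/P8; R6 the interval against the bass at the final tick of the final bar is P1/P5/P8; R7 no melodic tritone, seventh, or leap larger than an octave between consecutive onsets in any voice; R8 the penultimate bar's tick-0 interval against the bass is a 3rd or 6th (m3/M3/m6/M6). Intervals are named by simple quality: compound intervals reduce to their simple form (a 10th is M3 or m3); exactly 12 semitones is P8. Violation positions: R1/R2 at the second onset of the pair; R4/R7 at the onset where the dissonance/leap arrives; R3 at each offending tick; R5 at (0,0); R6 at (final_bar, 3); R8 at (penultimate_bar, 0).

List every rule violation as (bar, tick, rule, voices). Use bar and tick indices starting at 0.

(3, 0, R2, (0, 1))
(4, 0, R7, (1,))

bar 0: v0=E3 v1=E4 downbeat P8
bar 1: v0=D3 v1=B3 downbeat M6
bar 2: v0=C3 v1=C4 downbeat P8
bar 3: v0=D3 v1=A4 downbeat P5
bar 4: v0=B2 v1=D3 downbeat m3
bar 5: v0=C3 v1=E3 downbeat M3
bar 6: v0=B2 v1=G3 downbeat m6
bar 7: v0=A2 v1=A3 downbeat P8
bar 8: v0=C3 v1=A3 downbeat M6
bar 9: v0=F3 v1=D4 downbeat M6
bar 10: v0=E3 v1=E4 downbeat P8
  -> R2 @ bar 3 tick 0 v(0, 1): C3/C4 P8 -> D3/A4 P5 similar
  -> R7 @ bar 4 tick 0 v(1,): A4->D3 leap 19st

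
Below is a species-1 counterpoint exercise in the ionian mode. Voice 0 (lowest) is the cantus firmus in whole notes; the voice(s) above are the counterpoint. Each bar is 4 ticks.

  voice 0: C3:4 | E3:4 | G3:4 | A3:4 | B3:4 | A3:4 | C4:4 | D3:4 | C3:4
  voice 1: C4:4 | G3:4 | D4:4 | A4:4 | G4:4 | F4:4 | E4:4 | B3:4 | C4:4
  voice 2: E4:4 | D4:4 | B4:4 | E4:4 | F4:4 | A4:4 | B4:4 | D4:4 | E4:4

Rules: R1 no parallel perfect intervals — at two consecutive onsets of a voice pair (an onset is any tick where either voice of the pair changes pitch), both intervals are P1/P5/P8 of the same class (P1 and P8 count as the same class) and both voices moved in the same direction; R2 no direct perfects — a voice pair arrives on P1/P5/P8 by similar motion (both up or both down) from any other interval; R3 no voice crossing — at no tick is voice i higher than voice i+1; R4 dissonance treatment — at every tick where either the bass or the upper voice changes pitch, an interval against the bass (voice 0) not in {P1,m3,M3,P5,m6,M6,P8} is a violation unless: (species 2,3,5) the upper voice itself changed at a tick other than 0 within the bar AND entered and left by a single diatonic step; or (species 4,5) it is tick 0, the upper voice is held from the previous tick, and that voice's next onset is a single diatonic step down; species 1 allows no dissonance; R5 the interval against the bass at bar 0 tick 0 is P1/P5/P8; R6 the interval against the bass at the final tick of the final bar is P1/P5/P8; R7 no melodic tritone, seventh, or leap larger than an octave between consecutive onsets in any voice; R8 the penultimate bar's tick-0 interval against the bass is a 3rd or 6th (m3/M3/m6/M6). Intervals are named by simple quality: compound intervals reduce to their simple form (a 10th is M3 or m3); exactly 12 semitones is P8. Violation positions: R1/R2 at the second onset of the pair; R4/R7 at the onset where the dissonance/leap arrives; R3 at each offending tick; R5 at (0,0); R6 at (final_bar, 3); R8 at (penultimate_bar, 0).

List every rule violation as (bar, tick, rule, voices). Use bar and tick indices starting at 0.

(0, 0, R5, (0, 2))
(1, 0, R2, (1, 2))
(1, 0, R4, (0, 2))
(2, 0, R2, (0, 1))
(3, 0, R2, (0, 1))
(3, 0, R3, (1, 2))
(3, 1, R3, (1, 2))
(3, 2, R3, (1, 2))
(3, 3, R3, (1, 2))
(4, 0, R3, (1, 2))
(4, 0, R4, (0, 2))
(4, 1, R3, (1, 2))
(4, 2, R3, (1, 2))
(4, 3, R3, (1, 2))
(6, 0, R4, (0, 2))
(7, 0, R2, (0, 2))
(7, 0, R7, (0,))
(7, 0, R8, (0, 2))
(8, 3, R6, (0, 2))

bar 0: v0=C3 v1=C4 v2=E4 downbeat M3
bar 1: v0=E3 v1=G3 v2=D4 downbeat m7
bar 2: v0=G3 v1=D4 v2=B4 downbeat M3
bar 3: v0=A3 v1=A4 v2=E4 downbeat P5
bar 4: v0=B3 v1=G4 v2=F4 downbeat TT
bar 5: v0=A3 v1=F4 v2=A4 downbeat P8
bar 6: v0=C4 v1=E4 v2=B4 downbeat M7
bar 7: v0=D3 v1=B3 v2=D4 downbeat P8
bar 8: v0=C3 v1=C4 v2=E4 downbeat M3
  -> R5 @ bar 0 tick 0 v(0, 2): opens on M3
  -> R2 @ bar 1 tick 0 v(1, 2): C4/E4 M3 -> G3/D4 P5 similar
  -> R4 @ bar 1 tick 0 v(0, 2): E3/D4 m7 untreated
  -> R2 @ bar 2 tick 0 v(0, 1): E3/G3 m3 -> G3/D4 P5 similar
  -> R2 @ bar 3 tick 0 v(0, 1): G3/D4 P5 -> A3/A4 P8 similar
  -> R3 @ bar 3 tick 0 v(1, 2): A4 above E4
  -> R3 @ bar 3 tick 1 v(1, 2): A4 above E4
  -> R3 @ bar 3 tick 2 v(1, 2): A4 above E4
  -> R3 @ bar 3 tick 3 v(1, 2): A4 above E4
  -> R3 @ bar 4 tick 0 v(1, 2): G4 above F4
  -> R4 @ bar 4 tick 0 v(0, 2): B3/F4 TT untreated
  -> R3 @ bar 4 tick 1 v(1, 2): G4 above F4
  -> R3 @ bar 4 tick 2 v(1, 2): G4 above F4
  -> R3 @ bar 4 tick 3 v(1, 2): G4 above F4
  -> R4 @ bar 6 tick 0 v(0, 2): C4/B4 M7 untreated
  -> R2 @ bar 7 tick 0 v(0, 2): C4/B4 M7 -> D3/D4 P8 similar
  -> R7 @ bar 7 tick 0 v(0,): C4->D3 leap 10st
  -> R8 @ bar 7 tick 0 v(0, 2): penult P8 not 3rd/6th
  -> R6 @ bar 8 tick 3 v(0, 2): closes on M3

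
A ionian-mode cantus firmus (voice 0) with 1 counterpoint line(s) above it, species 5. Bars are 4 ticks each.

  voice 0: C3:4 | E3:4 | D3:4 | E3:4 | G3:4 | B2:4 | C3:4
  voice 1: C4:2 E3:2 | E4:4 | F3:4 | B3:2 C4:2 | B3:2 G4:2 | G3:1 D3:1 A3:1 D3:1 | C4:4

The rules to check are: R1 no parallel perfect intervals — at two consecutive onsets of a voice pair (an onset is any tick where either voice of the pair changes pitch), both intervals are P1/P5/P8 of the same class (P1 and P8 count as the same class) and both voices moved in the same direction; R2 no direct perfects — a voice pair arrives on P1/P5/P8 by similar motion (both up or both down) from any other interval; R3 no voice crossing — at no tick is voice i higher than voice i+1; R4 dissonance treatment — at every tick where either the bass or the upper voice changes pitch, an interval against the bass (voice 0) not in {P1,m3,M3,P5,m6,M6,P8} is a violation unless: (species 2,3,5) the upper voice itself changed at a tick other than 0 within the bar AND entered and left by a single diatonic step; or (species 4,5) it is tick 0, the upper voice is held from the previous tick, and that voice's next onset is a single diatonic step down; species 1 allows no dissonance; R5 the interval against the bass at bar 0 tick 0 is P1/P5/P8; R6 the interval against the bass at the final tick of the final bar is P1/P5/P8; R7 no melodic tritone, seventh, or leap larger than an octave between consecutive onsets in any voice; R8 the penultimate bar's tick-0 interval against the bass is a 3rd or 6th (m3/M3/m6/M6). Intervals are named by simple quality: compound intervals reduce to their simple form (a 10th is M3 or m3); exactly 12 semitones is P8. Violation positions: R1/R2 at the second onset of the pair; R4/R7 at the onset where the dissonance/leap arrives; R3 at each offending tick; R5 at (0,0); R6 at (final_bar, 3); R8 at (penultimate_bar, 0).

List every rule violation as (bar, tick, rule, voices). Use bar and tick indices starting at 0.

bar 0: v0=C3 v1=C4 downbeat P8
bar 1: v0=E3 v1=E4 downbeat P8
bar 2: v0=D3 v1=F3 downbeat m3
bar 3: v0=E3 v1=B3 downbeat P5
bar 4: v0=G3 v1=B3 downbeat M3
bar 5: v0=B2 v1=G3 downbeat m6
bar 6: v0=C3 v1=C4 downbeat P8
  -> R2 @ bar 1 tick 0 v(0, 1): C3/E3 M3 -> E3/E4 P8 similar
  -> R7 @ bar 2 tick 0 v(1,): E4->F3 leap 11st
  -> R2 @ bar 3 tick 0 v(0, 1): D3/F3 m3 -> E3/B3 P5 similar
  -> R7 @ bar 3 tick 0 v(1,): F3->B3 leap 6st
  -> R4 @ bar 5 tick 2 v(0, 1): B2/A3 m7 untreated
  -> R2 @ bar 6 tick 0 v(0, 1): B2/D3 m3 -> C3/C4 P8 similar
  -> R7 @ bar 6 tick 0 v(1,): D3->C4 leap 10st

(1, 0, R2, (0, 1))
(2, 0, R7, (1,))
(3, 0, R2, (0, 1))
(3, 0, R7, (1,))
(5, 2, R4, (0, 1))
(6, 0, R2, (0, 1))
(6, 0, R7, (1,))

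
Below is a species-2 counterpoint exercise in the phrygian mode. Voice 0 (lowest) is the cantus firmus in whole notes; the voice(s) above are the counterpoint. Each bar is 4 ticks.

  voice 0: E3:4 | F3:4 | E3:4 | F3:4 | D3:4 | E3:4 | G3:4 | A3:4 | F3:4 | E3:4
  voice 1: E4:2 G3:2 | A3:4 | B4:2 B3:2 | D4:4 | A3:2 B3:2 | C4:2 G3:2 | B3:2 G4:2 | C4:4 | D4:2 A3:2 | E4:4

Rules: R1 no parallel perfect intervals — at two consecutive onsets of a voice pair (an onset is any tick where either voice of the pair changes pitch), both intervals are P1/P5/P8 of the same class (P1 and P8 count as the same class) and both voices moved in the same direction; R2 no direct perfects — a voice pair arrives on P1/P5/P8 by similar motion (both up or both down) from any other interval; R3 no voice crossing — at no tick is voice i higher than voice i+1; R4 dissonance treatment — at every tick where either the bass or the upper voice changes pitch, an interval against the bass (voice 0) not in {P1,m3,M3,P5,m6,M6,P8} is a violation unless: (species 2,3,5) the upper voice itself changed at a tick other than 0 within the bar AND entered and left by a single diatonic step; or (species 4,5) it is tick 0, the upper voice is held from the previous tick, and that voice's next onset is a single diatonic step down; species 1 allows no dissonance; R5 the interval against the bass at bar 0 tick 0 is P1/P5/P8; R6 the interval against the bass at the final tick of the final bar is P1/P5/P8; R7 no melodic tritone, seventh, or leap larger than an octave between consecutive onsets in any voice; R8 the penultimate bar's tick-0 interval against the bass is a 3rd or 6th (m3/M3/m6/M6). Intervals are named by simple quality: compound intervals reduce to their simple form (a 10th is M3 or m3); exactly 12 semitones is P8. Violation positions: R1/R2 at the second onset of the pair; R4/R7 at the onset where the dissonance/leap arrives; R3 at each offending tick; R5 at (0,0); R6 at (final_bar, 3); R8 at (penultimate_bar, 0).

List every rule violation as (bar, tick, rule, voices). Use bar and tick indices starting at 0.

bar 0: v0=E3 v1=E4 downbeat P8
bar 1: v0=F3 v1=A3 downbeat M3
bar 2: v0=E3 v1=B4 downbeat P5
bar 3: v0=F3 v1=D4 downbeat M6
bar 4: v0=D3 v1=A3 downbeat P5
bar 5: v0=E3 v1=C4 downbeat m6
bar 6: v0=G3 v1=B3 downbeat M3
bar 7: v0=A3 v1=C4 downbeat m3
bar 8: v0=F3 v1=D4 downbeat M6
bar 9: v0=E3 v1=E4 downbeat P8
  -> R7 @ bar 2 tick 0 v(1,): A3->B4 leap 14st
  -> R2 @ bar 4 tick 0 v(0, 1): F3/D4 M6 -> D3/A3 P5 similar

(2, 0, R7, (1,))
(4, 0, R2, (0, 1))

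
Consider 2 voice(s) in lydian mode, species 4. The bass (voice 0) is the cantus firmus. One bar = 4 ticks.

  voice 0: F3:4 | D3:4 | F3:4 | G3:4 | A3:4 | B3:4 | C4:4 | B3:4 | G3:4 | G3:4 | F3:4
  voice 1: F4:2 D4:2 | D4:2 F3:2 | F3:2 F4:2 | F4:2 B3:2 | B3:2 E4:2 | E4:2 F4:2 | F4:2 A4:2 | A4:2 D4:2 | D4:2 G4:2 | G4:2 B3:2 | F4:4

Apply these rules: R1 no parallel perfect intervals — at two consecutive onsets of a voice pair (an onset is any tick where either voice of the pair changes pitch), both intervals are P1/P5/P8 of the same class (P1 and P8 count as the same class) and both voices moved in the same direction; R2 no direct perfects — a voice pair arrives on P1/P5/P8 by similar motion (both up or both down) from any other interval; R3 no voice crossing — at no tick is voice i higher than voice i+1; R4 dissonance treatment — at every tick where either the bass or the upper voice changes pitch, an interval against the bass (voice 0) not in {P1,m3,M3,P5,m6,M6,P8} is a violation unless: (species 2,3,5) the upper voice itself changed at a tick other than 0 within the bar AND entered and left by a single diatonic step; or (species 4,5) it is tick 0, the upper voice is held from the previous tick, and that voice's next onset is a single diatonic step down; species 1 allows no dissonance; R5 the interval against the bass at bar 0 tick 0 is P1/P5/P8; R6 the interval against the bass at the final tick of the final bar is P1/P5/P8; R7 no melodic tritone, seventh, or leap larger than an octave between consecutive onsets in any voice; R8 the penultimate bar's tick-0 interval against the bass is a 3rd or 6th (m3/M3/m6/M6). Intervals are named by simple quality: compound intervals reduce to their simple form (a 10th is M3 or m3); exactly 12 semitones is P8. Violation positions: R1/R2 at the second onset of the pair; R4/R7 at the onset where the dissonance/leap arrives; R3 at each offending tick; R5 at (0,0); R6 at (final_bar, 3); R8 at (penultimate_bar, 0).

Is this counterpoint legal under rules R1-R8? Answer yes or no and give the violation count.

bar 0: v0=F3 v1=F4 (P8)
bar 1: v0=D3 v1=D4 (P8)
bar 2: v0=F3 v1=F3 (P1)
bar 3: v0=G3 v1=F4 (m7)
bar 4: v0=A3 v1=B3 (M2)
bar 5: v0=B3 v1=E4 (P4)
bar 6: v0=C4 v1=F4 (P4)
bar 7: v0=B3 v1=A4 (m7)
bar 8: v0=G3 v1=D4 (P5)
bar 9: v0=G3 v1=G4 (P8)
bar 10: v0=F3 v1=F4 (P8)
  R4 @ bar3.0: G3/F4 m7 untreated
  R7 @ bar3.2: F4->B3 leap 6st
  R4 @ bar4.0: A3/B3 M2 untreated
  R4 @ bar5.0: B3/E4 P4 untreated
  R4 @ bar5.2: B3/F4 TT untreated
  R4 @ bar6.0: C4/F4 P4 untreated
  R4 @ bar7.0: B3/A4 m7 untreated
  R8 @ bar9.0: penult P8 not 3rd/6th
  R7 @ bar10.0: B3->F4 leap 6st

No (9 violations)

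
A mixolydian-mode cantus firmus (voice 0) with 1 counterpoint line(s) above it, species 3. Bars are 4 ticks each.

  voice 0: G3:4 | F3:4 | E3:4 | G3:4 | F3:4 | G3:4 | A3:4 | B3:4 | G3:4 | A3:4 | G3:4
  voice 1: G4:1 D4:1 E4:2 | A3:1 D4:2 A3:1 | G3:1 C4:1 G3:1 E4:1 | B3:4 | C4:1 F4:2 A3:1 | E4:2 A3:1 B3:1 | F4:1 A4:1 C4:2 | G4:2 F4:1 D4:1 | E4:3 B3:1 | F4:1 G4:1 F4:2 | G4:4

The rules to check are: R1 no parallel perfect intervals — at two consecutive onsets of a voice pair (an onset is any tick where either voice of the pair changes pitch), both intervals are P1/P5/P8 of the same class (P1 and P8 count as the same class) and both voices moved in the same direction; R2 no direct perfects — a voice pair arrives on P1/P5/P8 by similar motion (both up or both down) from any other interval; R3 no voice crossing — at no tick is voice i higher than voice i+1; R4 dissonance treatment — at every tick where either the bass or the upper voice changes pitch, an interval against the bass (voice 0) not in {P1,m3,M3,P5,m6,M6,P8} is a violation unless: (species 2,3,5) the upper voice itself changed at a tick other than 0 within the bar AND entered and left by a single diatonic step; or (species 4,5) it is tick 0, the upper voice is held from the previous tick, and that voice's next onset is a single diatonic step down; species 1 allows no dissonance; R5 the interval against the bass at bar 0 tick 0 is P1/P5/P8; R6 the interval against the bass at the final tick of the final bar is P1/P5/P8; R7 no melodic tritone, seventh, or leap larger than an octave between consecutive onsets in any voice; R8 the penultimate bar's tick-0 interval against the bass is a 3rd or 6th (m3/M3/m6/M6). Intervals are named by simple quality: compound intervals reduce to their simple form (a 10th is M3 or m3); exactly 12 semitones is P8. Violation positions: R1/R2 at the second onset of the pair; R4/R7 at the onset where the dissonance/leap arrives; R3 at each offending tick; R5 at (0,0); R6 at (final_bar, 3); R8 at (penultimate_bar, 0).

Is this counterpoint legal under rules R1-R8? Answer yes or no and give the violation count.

bar 0: v0=G3 v1=G4 (P8)
bar 1: v0=F3 v1=A3 (M3)
bar 2: v0=E3 v1=G3 (m3)
bar 3: v0=G3 v1=B3 (M3)
bar 4: v0=F3 v1=C4 (P5)
bar 5: v0=G3 v1=E4 (M6)
bar 6: v0=A3 v1=F4 (m6)
bar 7: v0=B3 v1=G4 (m6)
bar 8: v0=G3 v1=E4 (M6)
bar 9: v0=A3 v1=F4 (m6)
bar 10: v0=G3 v1=G4 (P8)
  R4 @ bar5.2: G3/A3 M2 untreated
  R7 @ bar6.0: B3->F4 leap 6st
  R4 @ bar7.2: B3/F4 TT untreated
  R7 @ bar9.0: B3->F4 leap 6st

No (4 violations)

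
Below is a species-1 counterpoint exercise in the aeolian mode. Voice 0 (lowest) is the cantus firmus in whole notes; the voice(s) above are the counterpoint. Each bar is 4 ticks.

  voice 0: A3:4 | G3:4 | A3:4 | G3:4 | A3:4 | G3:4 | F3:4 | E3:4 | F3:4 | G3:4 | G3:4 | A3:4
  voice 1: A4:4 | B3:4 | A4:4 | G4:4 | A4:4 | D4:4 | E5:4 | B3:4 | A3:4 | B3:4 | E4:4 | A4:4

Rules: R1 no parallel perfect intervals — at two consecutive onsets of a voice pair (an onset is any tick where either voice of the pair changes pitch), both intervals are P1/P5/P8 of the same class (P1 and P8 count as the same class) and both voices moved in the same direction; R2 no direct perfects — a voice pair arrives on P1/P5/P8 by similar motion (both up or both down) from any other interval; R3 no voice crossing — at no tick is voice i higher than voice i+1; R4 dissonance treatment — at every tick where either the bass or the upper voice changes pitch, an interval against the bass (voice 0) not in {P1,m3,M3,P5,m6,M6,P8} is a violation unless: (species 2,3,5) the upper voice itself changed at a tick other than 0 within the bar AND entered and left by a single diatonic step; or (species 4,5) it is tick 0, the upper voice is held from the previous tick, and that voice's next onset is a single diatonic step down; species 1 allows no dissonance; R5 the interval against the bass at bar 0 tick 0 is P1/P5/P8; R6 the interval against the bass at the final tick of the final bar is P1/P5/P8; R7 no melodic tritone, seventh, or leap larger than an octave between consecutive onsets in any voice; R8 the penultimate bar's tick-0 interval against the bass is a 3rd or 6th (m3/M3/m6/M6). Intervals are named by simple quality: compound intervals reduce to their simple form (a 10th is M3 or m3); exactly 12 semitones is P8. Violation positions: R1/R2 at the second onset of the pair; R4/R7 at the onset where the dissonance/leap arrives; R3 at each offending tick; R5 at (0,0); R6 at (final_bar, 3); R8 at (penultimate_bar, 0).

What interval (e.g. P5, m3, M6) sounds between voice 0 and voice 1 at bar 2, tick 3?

voice 0=A3 voice 1=A4 -> P8

P8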